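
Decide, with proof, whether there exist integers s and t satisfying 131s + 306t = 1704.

131 and 306 are coprime, so 131s + 306t ranges over all of ℤ.
Run the Euclidean algorithm on 306 and 131: 306 = 2·131 + 44, 131 = 2·44 + 43, 44 = 1·43 + 1, 43 = 43·1 + 0.
Unwinding: 1 = 44 − 1·43 = 44 − (131 − 2·44) = −131 + 3·44 = −131 + 3·(306 − 2·131) = 3·306 − 7·131, i.e. 131·(-7) + 306·3 = 1.
Times 1704: 131·(-11928) + 306·5112 = 1704, so (-11928, 5112) solves it.
Shifting by a multiple of (306, −131) keeps it a solution: s = -11928 + 39·306 = 6, t = 5112 − 39·131 = 3.
Indeed 131·6 + 306·3 = 786 + 918 = 1704.

s = 6, t = 3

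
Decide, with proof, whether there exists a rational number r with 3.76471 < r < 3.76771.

r = 113/30

Look for a denominator N such that an integer falls strictly between N·3.76471 and N·3.76771. N = 30 works: 30·3.76471 = 112.94130 < 113 < 113.03130 = 30·3.76771.
So r = 113/30 works: it is a ratio of integers, and dividing 30·3.76471 < 113 < 30·3.76771 through by 30 gives 3.76471 < 113/30 < 3.76771.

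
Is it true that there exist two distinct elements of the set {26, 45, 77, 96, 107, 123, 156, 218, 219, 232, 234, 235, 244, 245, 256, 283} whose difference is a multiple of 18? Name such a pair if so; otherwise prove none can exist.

There is no such pair.

Two integers differ by a multiple of 18 exactly when they have the same residue mod 18. The residues are 26↦8, 45↦9, 77↦5, 96↦6, 107↦17, 123↦15, 156↦12, 218↦2, 219↦3, 232↦16, 234↦0, 235↦1, 244↦10, 245↦11, 256↦4, 283↦13.
All 16 residues are distinct, so no two elements differ by a multiple of 18.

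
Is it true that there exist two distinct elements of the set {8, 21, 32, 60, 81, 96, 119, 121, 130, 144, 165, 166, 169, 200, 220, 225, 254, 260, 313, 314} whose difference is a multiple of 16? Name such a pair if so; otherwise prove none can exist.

Both 8 and 200 leave remainder 8 on division by 16; their difference 192 = 12·16 is a multiple of 16.

Yes: 8 and 200.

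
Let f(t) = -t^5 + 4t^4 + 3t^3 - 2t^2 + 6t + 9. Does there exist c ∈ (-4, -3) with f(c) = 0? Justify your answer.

The endpoint values f(-4) = 1809 and f(-3) = 459 are both positive. Claim: f(t) > 0 for every t in (-4, -3).
Substitute t = -3 − u, where 0 < u < 1 on the interval. Expanding, f(-3 − u) = u^5 + 19u^4 + 135u^3 + 457u^2 + 738u + 459.
All 6 nonzero coefficients of this polynomial in u are positive; hence for u > 0 the value is a sum of positive terms (the constant 459 among them).
So f is strictly positive on (-4, -3); no root exists in the interval.

No such root exists.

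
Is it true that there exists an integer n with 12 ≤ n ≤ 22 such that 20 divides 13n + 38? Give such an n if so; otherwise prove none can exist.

At n = 14 we get 13·14 + 38 = 220, and 220 = 20·11.

n = 14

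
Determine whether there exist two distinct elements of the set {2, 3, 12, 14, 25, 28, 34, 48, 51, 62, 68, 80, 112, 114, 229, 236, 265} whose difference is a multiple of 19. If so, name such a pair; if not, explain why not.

There is no such pair.

Two integers differ by a multiple of 19 exactly when they have the same residue mod 19. The residues are 2↦2, 3↦3, 12↦12, 14↦14, 25↦6, 28↦9, 34↦15, 48↦10, 51↦13, 62↦5, 68↦11, 80↦4, 112↦17, 114↦0, 229↦1, 236↦8, 265↦18.
All 17 residues are distinct, so no two elements differ by a multiple of 19.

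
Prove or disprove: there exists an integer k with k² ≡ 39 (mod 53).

No, no such integer exists.

Apply Euler's criterion with the prime 53: 39 is a quadratic residue iff 39^26 ≡ 1 (mod 53), and a non-residue iff it is ≡ −1.
Squaring successively (mod 53): 39^2 = 1521 ≡ 37; 39^4 ≡ 37² = 1369 ≡ 44; 39^8 ≡ 44² = 1936 ≡ 28; 39^16 ≡ 28² = 784 ≡ 42.
Since 26 = 16 + 8 + 2, 39^26 ≡ 42 · 28 · 37; multiplying out mod 53: 42·28 = 1176 ≡ 10, then 10·37 = 370 ≡ 52. Thus 39^26 ≡ 52 ≡ −1 (mod 53).
By Euler's criterion 39 is a quadratic non-residue mod 53: no k satisfies k² ≡ 39 (mod 53).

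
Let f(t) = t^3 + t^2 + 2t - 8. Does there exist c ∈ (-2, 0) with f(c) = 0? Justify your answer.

f has no root in that interval.

Evaluate at the endpoints: f(-2) = -16, f(0) = -8 — same sign (negative).
The derivative f'(t) = 3t^2 + 2t + 2 is a quadratic with discriminant 2² − 4·3·2 = -20 < 0; it never vanishes, so it is always positive (sign of the leading coefficient).
Hence f is strictly increasing on ℝ, and in particular on [-2, 0]. A strictly monotone function with same-sign endpoint values stays negative on the whole interval, so f has no zero in (-2, 0).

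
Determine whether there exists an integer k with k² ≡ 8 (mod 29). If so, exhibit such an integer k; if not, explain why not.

There is no such integer.

29 is prime, so by Euler's criterion 8 is a square mod 29 iff 8^((29−1)/2) = 8^14 ≡ 1 (mod 29).
Squaring successively (mod 29): 8^2 = 64 ≡ 6; 8^4 ≡ 6² = 36 ≡ 7; 8^8 ≡ 7² = 49 ≡ 20.
Since 14 = 8 + 4 + 2, 8^14 ≡ 20 · 7 · 6; multiplying out mod 29: 20·7 = 140 ≡ 24, then 24·6 = 144 ≡ 28. Thus 8^14 ≡ 28 ≡ −1 (mod 29).
The value −1 means 8 is a non-residue modulo 29, so k² ≡ 8 (mod 29) is impossible.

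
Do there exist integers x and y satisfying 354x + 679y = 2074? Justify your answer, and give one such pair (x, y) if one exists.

x = 424, y = -218

Since gcd(354, 679) = 1, every integer is an integer combination of 354 and 679.
Dividing repeatedly: 679 = 1·354 + 325, 354 = 1·325 + 29, 325 = 11·29 + 6, 29 = 4·6 + 5, 6 = 1·5 + 1, 5 = 5·1 + 0.
Working back up the chain: 1 = 6 − 1·5 = 6 − (29 − 4·6) = −29 + 5·6 = −29 + 5·(325 − 11·29) = 5·325 − 56·29 = 5·325 − 56·(354 − 1·325) = −56·354 + 61·325 = −56·354 + 61·(679 − 1·354) = 61·679 − 117·354. So 354·(-117) + 679·61 = 1.
Times 2074: 354·(-242658) + 679·126514 = 2074, so (-242658, 126514) solves it.
Adding 358·679 to x and subtracting 358·354 from y gives the tidier solution (424, -218).
Check: 354·424 + 679·(-218) = 150096 − 148022 = 2074. ✓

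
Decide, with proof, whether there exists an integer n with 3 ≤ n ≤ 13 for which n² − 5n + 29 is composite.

n = 9

At n = 9: 9² − 5·9 + 29 = 65 = 5·13, which is composite.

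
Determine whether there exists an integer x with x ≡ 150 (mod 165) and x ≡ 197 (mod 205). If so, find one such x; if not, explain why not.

gcd(165, 205) = 5. If x ≡ 150 (mod 165) and x ≡ 197 (mod 205), then x ≡ 150 (mod 5) and x ≡ 197 (mod 5).
However 150 ≡ 0 and 197 ≡ 2 (mod 5), and 0 ≠ 2.
So no integer satisfies both congruences.

No, no such integer exists.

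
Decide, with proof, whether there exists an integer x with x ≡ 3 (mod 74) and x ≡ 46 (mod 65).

Since 74 and 65 share no common factor, CRT says the pair of congruences has a solution (unique mod 4810).
Write x = 3 + 74t and require 3 + 74t ≡ 46 (mod 65), i.e. 74t ≡ 43 (mod 65).
74 ≡ 9 (mod 65), so this reads 9t ≡ 43 (mod 65). Since 9·29 = 261 = 4·65 + 1, the inverse of 9 mod 65 is 29.
Therefore t ≡ 29·43 = 1247 ≡ 12 (mod 65).
Taking t = 12 gives x = 3 + 74·12 = 891.
Check: 891 mod 74 = 3, 891 mod 65 = 46. ✓

x = 891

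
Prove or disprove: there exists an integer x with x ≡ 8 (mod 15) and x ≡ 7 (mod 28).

x = 203

gcd(15, 28) = 1, so the Chinese Remainder Theorem guarantees exactly one residue class mod 420 satisfying both.
Write x = 8 + 15t and require 8 + 15t ≡ 7 (mod 28), i.e. 15t ≡ 27 (mod 28).
Since 15·15 = 225 = 8·28 + 1, the inverse of 15 mod 28 is 15.
Therefore t ≡ 15·27 = 405 ≡ 13 (mod 28).
Taking t = 13 gives x = 8 + 15·13 = 203.
Indeed 203 ≡ 8 (mod 15) and 203 ≡ 7 (mod 28).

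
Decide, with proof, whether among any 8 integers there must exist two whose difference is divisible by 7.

There are exactly 7 possible remainders on division by 7.
Since 8 > 7, two of the 8 integers must share a residue class by the pigeonhole principle; call them a and b.
Equal remainders mean a − b ≡ 0 (mod 7), so 7 divides their difference.

True.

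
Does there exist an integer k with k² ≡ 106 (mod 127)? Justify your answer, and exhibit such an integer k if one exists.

127 is prime, so by Euler's criterion 106 is a square mod 127 iff 106^((127−1)/2) = 106^63 ≡ 1 (mod 127).
Squaring successively (mod 127): 106^2 = 11236 ≡ 60; 106^4 ≡ 60² = 3600 ≡ 44; 106^8 ≡ 44² = 1936 ≡ 31; 106^16 ≡ 31² = 961 ≡ 72; 106^32 ≡ 72² = 5184 ≡ 104.
Since 63 = 32 + 16 + 8 + 4 + 2 + 1, 106^63 ≡ 104 · 72 · 31 · 44 · 60 · 106; multiplying out mod 127: 104·72 = 7488 ≡ 122, then 122·31 = 3782 ≡ 99, then 99·44 = 4356 ≡ 38, then 38·60 = 2280 ≡ 121, then 121·106 = 12826 ≡ 126. Thus 106^63 ≡ 126 ≡ −1 (mod 127).
By Euler's criterion 106 is a quadratic non-residue mod 127: no k satisfies k² ≡ 106 (mod 127).

No such integer exists.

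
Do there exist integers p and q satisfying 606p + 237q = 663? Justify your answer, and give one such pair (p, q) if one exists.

p = 14, q = -33

gcd(606, 237) = 3, and 3 divides 663, so integer solutions exist.
Dividing through by 3 reduces the equation to 202p + 79q = 221.
Euclidean algorithm: 202 = 2·79 + 44, 79 = 1·44 + 35, 44 = 1·35 + 9, 35 = 3·9 + 8, 9 = 1·8 + 1, 8 = 8·1 + 0.
Back-substituting, 1 = 9 − 1·8 = 9 − (35 − 3·9) = −35 + 4·9 = −35 + 4·(44 − 1·35) = 4·44 − 5·35 = 4·44 − 5·(79 − 1·44) = −5·79 + 9·44 = −5·79 + 9·(202 − 2·79) = 9·202 − 23·79; that is, 202·9 + 79·(-23) = 1.
Times 221: 202·1989 + 79·(-5083) = 221, so (1989, -5083) solves it.
The general solution is p = 1989 + 79k, q = -5083 − 202k; taking k = -25 gives the smaller pair p = 14, q = -33.
Indeed 606·14 + 237·(-33) = 8484 − 7821 = 663.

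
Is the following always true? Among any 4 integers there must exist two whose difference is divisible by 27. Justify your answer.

Try 4 consecutive integers, 2, 3, 4, 5. Their remainders mod 27 are 2, 3, 4, 5 — pairwise different, as any 4 ≤ 27 consecutive integers have distinct residues.
No two share a residue, so no pair has difference divisible by 27; the claim fails for this set.

No; for instance {2, 3, 4, 5} is a counterexample.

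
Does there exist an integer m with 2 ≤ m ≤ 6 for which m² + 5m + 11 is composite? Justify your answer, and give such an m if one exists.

At m = 6: 6² + 5·6 + 11 = 77 = 7·11, which is composite.

m = 6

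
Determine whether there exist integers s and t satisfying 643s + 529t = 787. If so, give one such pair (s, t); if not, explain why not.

Since gcd(643, 529) = 1, every integer is an integer combination of 643 and 529.
Run the Euclidean algorithm on 643 and 529: 643 = 1·529 + 114, 529 = 4·114 + 73, 114 = 1·73 + 41, 73 = 1·41 + 32, 41 = 1·32 + 9, 32 = 3·9 + 5, 9 = 1·5 + 4, 5 = 1·4 + 1, 4 = 4·1 + 0.
Back-substituting, 1 = 5 − 1·4 = 5 − (9 − 1·5) = −9 + 2·5 = −9 + 2·(32 − 3·9) = 2·32 − 7·9 = 2·32 − 7·(41 − 1·32) = −7·41 + 9·32 = −7·41 + 9·(73 − 1·41) = 9·73 − 16·41 = 9·73 − 16·(114 − 1·73) = −16·114 + 25·73 = −16·114 + 25·(529 − 4·114) = 25·529 − 116·114 = 25·529 − 116·(643 − 1·529) = −116·643 + 141·529; that is, 643·(-116) + 529·141 = 1.
Times 787: 643·(-91292) + 529·110967 = 787, so (-91292, 110967) solves it.
Adding 173·529 to s and subtracting 173·643 from t gives the tidier solution (225, -272).
Indeed 643·225 + 529·(-272) = 144675 − 143888 = 787.

s = 225, t = -272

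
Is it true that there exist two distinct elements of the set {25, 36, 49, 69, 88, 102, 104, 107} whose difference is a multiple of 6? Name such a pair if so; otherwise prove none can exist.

Both 25 and 49 leave remainder 1 on division by 6; their difference 24 = 4·6 is a multiple of 6.

25 and 49 are such a pair.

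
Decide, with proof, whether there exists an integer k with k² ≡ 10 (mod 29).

No, no such integer exists.

29 is prime, so by Euler's criterion 10 is a square mod 29 iff 10^((29−1)/2) = 10^14 ≡ 1 (mod 29).
Squaring successively (mod 29): 10^2 = 100 ≡ 13; 10^4 ≡ 13² = 169 ≡ 24; 10^8 ≡ 24² = 576 ≡ 25.
Since 14 = 8 + 4 + 2, 10^14 ≡ 25 · 24 · 13; multiplying out mod 29: 25·24 = 600 ≡ 20, then 20·13 = 260 ≡ 28. Thus 10^14 ≡ 28 ≡ −1 (mod 29).
By Euler's criterion 10 is a quadratic non-residue mod 29: no k satisfies k² ≡ 10 (mod 29).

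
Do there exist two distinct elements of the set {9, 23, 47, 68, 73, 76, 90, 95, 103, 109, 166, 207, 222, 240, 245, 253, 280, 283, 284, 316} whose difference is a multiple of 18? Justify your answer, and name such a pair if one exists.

Yes: 9 and 207.

9 mod 18 = 9 and 207 mod 18 = 9, so 207 − 9 = 198 = 11·18.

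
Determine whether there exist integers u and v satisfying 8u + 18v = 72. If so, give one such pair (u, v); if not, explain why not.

u = 0, v = 4

Since gcd(8, 18) = 2 and 72 = 2·36, Bézout's identity guarantees a solution.
Dividing through by 2 reduces the equation to 4u + 9v = 36.
Euclidean algorithm: 9 = 2·4 + 1, 4 = 4·1 + 0.
Back-substituting, 1 = 9 − 2·4; that is, 4·(-2) + 9·1 = 1.
Scaling by 36 gives the particular solution (u, v) = (-72, 36).
Shifting by a multiple of (9, −4) keeps it a solution: u = -72 + 8·9 = 0, v = 36 − 8·4 = 4.
Check: 8·0 + 18·4 = 0 + 72 = 72. ✓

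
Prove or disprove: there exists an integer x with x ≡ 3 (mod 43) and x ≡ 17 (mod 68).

x = 2669

gcd(43, 68) = 1, so the Chinese Remainder Theorem guarantees exactly one residue class mod 2924 satisfying both.
Write x = 3 + 43t and require 3 + 43t ≡ 17 (mod 68), i.e. 43t ≡ 14 (mod 68).
Note 43·19 = 817 ≡ 1 (mod 68) (as 817 − 1 = 12·68), so 43⁻¹ ≡ 19.
Therefore t ≡ 19·14 = 266 ≡ 62 (mod 68).
Taking t = 62 gives x = 3 + 43·62 = 2669.
Indeed 2669 ≡ 3 (mod 43) and 2669 ≡ 17 (mod 68).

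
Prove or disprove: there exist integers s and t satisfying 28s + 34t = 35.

There are no such integers.

Both 28 and 34 are divisible by gcd(28, 34) = 2, hence so is any combination 28s + 34t.
But 35 = 2·17 + 1, so 2 ∤ 35.
So the equation is unsolvable over ℤ.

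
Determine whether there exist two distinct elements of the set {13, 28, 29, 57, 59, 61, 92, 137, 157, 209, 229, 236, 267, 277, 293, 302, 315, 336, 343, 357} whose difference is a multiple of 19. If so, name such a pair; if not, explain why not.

The pair (13, 336) works.

Both 13 and 336 leave remainder 13 on division by 19; their difference 323 = 17·19 is a multiple of 19.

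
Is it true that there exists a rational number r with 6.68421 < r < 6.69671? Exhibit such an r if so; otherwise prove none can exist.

r = 87/13

Multiplying by 13: 13·6.68421 = 86.89473 and 13·6.69671 = 87.05723, so the integer 87 lies strictly between them.
So r = 87/13 works: it is a ratio of integers, and dividing 13·6.68421 < 87 < 13·6.69671 through by 13 gives 6.68421 < 87/13 < 6.69671.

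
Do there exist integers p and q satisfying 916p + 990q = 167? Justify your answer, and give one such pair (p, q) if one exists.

No such integers exist.

gcd(916, 990) = 2, so every integer of the form 916p + 990q is a multiple of 2.
But 167 = 2·83 + 1, so 2 ∤ 167.
Hence no integers p, q satisfy the equation.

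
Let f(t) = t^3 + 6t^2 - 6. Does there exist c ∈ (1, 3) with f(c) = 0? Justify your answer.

The endpoint values f(1) = 1 and f(3) = 75 are both positive. Claim: f(t) > 0 for every t in (1, 3).
Shift to the endpoint 1: with t = 1 + u (0 < u < 2), one computes f(1 + u) = u^3 + 9u^2 + 15u + 1.
The nonzero coefficients here are all positive, so for u > 0 every term is positive (or zero), and the constant term 1 is strictly positive.
Therefore f(t) > 0 throughout (1, 3), and f has no zero there.

No such root exists.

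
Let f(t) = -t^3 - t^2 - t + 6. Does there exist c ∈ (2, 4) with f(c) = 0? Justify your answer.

f has no root in that interval.

f(2) = -8 and f(4) = -78, both negative.
The derivative f'(t) = -3t^2 - 2t - 1 is a quadratic with discriminant (-2)² − 4·(-3)·(-1) = -8 < 0; it never vanishes, so it is always negative (sign of the leading coefficient).
Hence f is strictly decreasing on ℝ, and in particular on [2, 4]. A strictly monotone function with same-sign endpoint values stays negative on the whole interval, so f has no zero in (2, 4).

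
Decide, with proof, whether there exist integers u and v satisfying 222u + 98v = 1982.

u = 31, v = -50

Every value of 222u + 98v is a multiple of gcd(222, 98) = 2; since 2 ∣ 1982, solutions exist.
Dividing through by 2 reduces the equation to 111u + 49v = 991.
Dividing repeatedly: 111 = 2·49 + 13, 49 = 3·13 + 10, 13 = 1·10 + 3, 10 = 3·3 + 1, 3 = 3·1 + 0.
Back-substituting, 1 = 10 − 3·3 = 10 − 3·(13 − 1·10) = −3·13 + 4·10 = −3·13 + 4·(49 − 3·13) = 4·49 − 15·13 = 4·49 − 15·(111 − 2·49) = −15·111 + 34·49; that is, 111·(-15) + 49·34 = 1.
Scaling by 991 gives the particular solution (u, v) = (-14865, 33694).
Adding 304·49 to u and subtracting 304·111 from v gives the tidier solution (31, -50).
Indeed 222·31 + 98·(-50) = 6882 − 4900 = 1982.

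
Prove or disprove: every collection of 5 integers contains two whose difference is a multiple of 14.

No; for instance {19, 20, 21, 22, 23} is a counterexample.

Take the 5 consecutive integers 19, 20, …, 23: their residues mod 14 are all distinct because 5 ≤ 14.
Any two of them differ by at most 4 < 14 and by at least 1, so no difference is a multiple of 14.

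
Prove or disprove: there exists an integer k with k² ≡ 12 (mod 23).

k = 9 works: 9² = 81, and 81 − 12 = 69 = 3·23.

k = 9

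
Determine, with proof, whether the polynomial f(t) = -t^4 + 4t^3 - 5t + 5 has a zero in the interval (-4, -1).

Yes, f has a root in the interval.

f(-4) = -487 and f(-1) = 5, which have opposite signs.
f is continuous everywhere (it is a polynomial), in particular on [-4, -1].
By the Intermediate Value Theorem, f takes the value 0 somewhere in the open interval.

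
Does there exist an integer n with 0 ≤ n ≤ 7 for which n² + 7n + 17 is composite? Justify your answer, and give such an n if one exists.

At n = 7: 7² + 7·7 + 17 = 115 = 5·23, which is composite.

n = 7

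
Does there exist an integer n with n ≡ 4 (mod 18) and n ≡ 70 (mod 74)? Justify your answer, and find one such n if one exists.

The moduli are not coprime: gcd(18, 74) = 2. Compatibility requires 2 ∣ (70 − 4) = 66, which holds, so solutions exist.
Write n = 4 + 18t. Then 18t ≡ 70 − 4 ≡ 66 (mod 74); dividing through by 2 gives 9t ≡ 33 (mod 37).
Invert 9 mod 37 by the Euclidean algorithm: 37 = 4·9 + 1, 9 = 9·1 + 0; back-substituting, 1 = 37 − 4·9. Hence 9·(-4) ≡ 1, so 9⁻¹ ≡ -4 ≡ 33 (mod 37).
Multiplying by 33: t ≡ 33·33 = 1089 ≡ 16 (mod 37).
Then n = 4 + 18·16 = 292.
Verify: 292 = 16·18 + 4 and 292 = 3·74 + 70. ✓

n = 292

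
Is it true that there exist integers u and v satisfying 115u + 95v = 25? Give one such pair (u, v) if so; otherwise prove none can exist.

u = 6, v = -7

Every value of 115u + 95v is a multiple of gcd(115, 95) = 5; since 5 ∣ 25, solutions exist.
Dividing through by 5 reduces the equation to 23u + 19v = 5.
Run the Euclidean algorithm on 23 and 19: 23 = 1·19 + 4, 19 = 4·4 + 3, 4 = 1·3 + 1, 3 = 3·1 + 0.
Back-substituting, 1 = 4 − 1·3 = 4 − (19 − 4·4) = −19 + 5·4 = −19 + 5·(23 − 1·19) = 5·23 − 6·19; that is, 23·5 + 19·(-6) = 1.
Times 5: 23·25 + 19·(-30) = 5, so (25, -30) solves it.
Shifting by a multiple of (19, −23) keeps it a solution: u = 25 − 1·19 = 6, v = -30 + 1·23 = -7.
Indeed 115·6 + 95·(-7) = 690 − 665 = 25.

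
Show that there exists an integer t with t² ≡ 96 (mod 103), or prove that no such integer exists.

Apply Euler's criterion with the prime 103: 96 is a quadratic residue iff 96^51 ≡ 1 (mod 103), and a non-residue iff it is ≡ −1.
Squaring successively (mod 103): 96^2 = 9216 ≡ 49; 96^4 ≡ 49² = 2401 ≡ 32; 96^8 ≡ 32² = 1024 ≡ 97; 96^16 ≡ 97² = 9409 ≡ 36; 96^32 ≡ 36² = 1296 ≡ 60.
Since 51 = 32 + 16 + 2 + 1, 96^51 ≡ 60 · 36 · 49 · 96; multiplying out mod 103: 60·36 = 2160 ≡ 100, then 100·49 = 4900 ≡ 59, then 59·96 = 5664 ≡ 102. Thus 96^51 ≡ 102 ≡ −1 (mod 103).
The value −1 means 96 is a non-residue modulo 103, so t² ≡ 96 (mod 103) is impossible.

No, no such integer exists.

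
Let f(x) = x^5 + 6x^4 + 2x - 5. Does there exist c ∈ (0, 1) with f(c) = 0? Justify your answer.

Such a root exists.

f(0) = -5 and f(1) = 4, which have opposite signs.
f is continuous everywhere (it is a polynomial), in particular on [0, 1].
By the Intermediate Value Theorem f must vanish at some point of (0, 1).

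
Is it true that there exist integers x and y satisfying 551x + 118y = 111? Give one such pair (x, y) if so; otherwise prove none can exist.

x = 97, y = -452

551 and 118 are coprime, so 551x + 118y ranges over all of ℤ.
Euclidean algorithm: 551 = 4·118 + 79, 118 = 1·79 + 39, 79 = 2·39 + 1, 39 = 39·1 + 0.
Working back up the chain: 1 = 79 − 2·39 = 79 − 2·(118 − 1·79) = −2·118 + 3·79 = −2·118 + 3·(551 − 4·118) = 3·551 − 14·118. So 551·3 + 118·(-14) = 1.
Scaling by 111 gives the particular solution (x, y) = (333, -1554).
The general solution is x = 333 + 118k, y = -1554 − 551k; taking k = -2 gives the smaller pair x = 97, y = -452.
Indeed 551·97 + 118·(-452) = 53447 − 53336 = 111.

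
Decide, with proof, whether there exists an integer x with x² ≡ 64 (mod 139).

Take x = 8. Then 8² = 64, and since 0 ≤ 64 < 139 this is already reduced: 8² ≡ 64 (mod 139).

x = 8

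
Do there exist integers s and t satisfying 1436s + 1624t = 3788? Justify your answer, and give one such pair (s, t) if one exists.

Since gcd(1436, 1624) = 4 and 3788 = 4·947, Bézout's identity guarantees a solution.
Dividing through by 4 reduces the equation to 359s + 406t = 947.
Dividing repeatedly: 406 = 1·359 + 47, 359 = 7·47 + 30, 47 = 1·30 + 17, 30 = 1·17 + 13, 17 = 1·13 + 4, 13 = 3·4 + 1, 4 = 4·1 + 0.
Unwinding: 1 = 13 − 3·4 = 13 − 3·(17 − 1·13) = −3·17 + 4·13 = −3·17 + 4·(30 − 1·17) = 4·30 − 7·17 = 4·30 − 7·(47 − 1·30) = −7·47 + 11·30 = −7·47 + 11·(359 − 7·47) = 11·359 − 84·47 = 11·359 − 84·(406 − 1·359) = −84·406 + 95·359, i.e. 359·95 + 406·(-84) = 1.
Multiplying through by 947: s = 95·947 = 89965, t = (-84)·947 = -79548 is a solution.
The general solution is s = 89965 + 406k, t = -79548 − 359k; taking k = -221 gives the smaller pair s = 239, t = -209.
Check: 1436·239 + 1624·(-209) = 343204 − 339416 = 3788. ✓

s = 239, t = -209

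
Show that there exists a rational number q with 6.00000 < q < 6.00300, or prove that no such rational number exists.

Multiplying by 334: 334·6.00000 = 2004.00000 and 334·6.00300 = 2005.00200, so the integer 2005 lies strictly between them.
So q = 2005/334 works: it is a ratio of integers, and dividing 334·6.00000 < 2005 < 334·6.00300 through by 334 gives 6.00000 < 2005/334 < 6.00300.

q = 2005/334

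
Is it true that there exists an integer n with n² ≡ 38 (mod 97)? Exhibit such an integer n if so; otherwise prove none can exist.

Apply Euler's criterion with the prime 97: 38 is a quadratic residue iff 38^48 ≡ 1 (mod 97), and a non-residue iff it is ≡ −1.
Squaring successively (mod 97): 38^2 = 1444 ≡ 86; 38^4 ≡ 86² = 7396 ≡ 24; 38^8 ≡ 24² = 576 ≡ 91; 38^16 ≡ 91² = 8281 ≡ 36; 38^32 ≡ 36² = 1296 ≡ 35.
Since 48 = 32 + 16, 38^48 ≡ 35 · 36; multiplying out mod 97: 35·36 = 1260 ≡ 96. Thus 38^48 ≡ 96 ≡ −1 (mod 97).
The value −1 means 38 is a non-residue modulo 97, so n² ≡ 38 (mod 97) is impossible.

There is no such integer.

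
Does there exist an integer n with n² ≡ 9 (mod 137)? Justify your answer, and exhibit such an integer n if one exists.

n = 134 works: 134² = 17956, and 17956 − 9 = 17947 = 131·137.

n = 134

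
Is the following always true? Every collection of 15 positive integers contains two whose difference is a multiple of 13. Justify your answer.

There are exactly 13 possible remainders on division by 13.
Since 15 > 13, two of the 15 integers must share a residue class by the pigeonhole principle; call them a and b.
Equal remainders mean a − b ≡ 0 (mod 13), so 13 divides their difference.

Yes, this is always true.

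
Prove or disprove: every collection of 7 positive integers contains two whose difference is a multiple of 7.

No, the set {25, 26, 27, 28, 29, 30, 31} is a counterexample.

Consider the 7 integers 25, 26, …, 31. They lie in distinct residue classes modulo 7, since 7 ≤ 7.
The differences between them range over 1, …, 6, none of which is divisible by 7.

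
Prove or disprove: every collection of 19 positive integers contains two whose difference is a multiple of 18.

There are exactly 18 possible remainders on division by 18.
With 19 integers and only 18 classes, the pigeonhole principle forces two of them, say a and b, into the same class.
Their difference a − b is then a multiple of 18.

Yes.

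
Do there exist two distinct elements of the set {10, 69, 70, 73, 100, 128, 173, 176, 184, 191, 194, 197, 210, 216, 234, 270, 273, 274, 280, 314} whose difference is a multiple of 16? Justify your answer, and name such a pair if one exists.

10 and 234 are such a pair.

Both 10 and 234 leave remainder 10 on division by 16; their difference 224 = 14·16 is a multiple of 16.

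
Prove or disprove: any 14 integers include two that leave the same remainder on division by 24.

Try 14 consecutive integers, 36, 37, …, 49. Their remainders mod 24 are 12, 13, 14, 15, 16, 17, 18, 19, 20, 21, 22, 23, 0, 1 — pairwise different, as any 14 ≤ 24 consecutive integers have distinct residues.
Hence this collection has no pair with equal remainders mod 24, disproving the claim.

No; for instance {36, 37, 38, 39, 40, 41, 42, 43, 44, 45, 46, 47, 48, 49} is a counterexample.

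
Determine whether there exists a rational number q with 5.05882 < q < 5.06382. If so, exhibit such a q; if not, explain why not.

Look for a denominator N such that an integer falls strictly between N·5.05882 and N·5.06382. N = 16 works: 16·5.05882 = 80.94112 < 81 < 81.02112 = 16·5.06382.
So q = 81/16 works: it is a ratio of integers, and dividing 16·5.05882 < 81 < 16·5.06382 through by 16 gives 5.05882 < 81/16 < 5.06382.

q = 81/16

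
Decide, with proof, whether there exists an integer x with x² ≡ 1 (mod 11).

Take x = 1. Then 1² = 1, and since 0 ≤ 1 < 11 this is already reduced: 1² ≡ 1 (mod 11).

x = 1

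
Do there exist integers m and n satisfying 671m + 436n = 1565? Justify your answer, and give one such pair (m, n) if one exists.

671 and 436 are coprime, so 671m + 436n ranges over all of ℤ.
Dividing repeatedly: 671 = 1·436 + 235, 436 = 1·235 + 201, 235 = 1·201 + 34, 201 = 5·34 + 31, 34 = 1·31 + 3, 31 = 10·3 + 1, 3 = 3·1 + 0.
Working back up the chain: 1 = 31 − 10·3 = 31 − 10·(34 − 1·31) = −10·34 + 11·31 = −10·34 + 11·(201 − 5·34) = 11·201 − 65·34 = 11·201 − 65·(235 − 1·201) = −65·235 + 76·201 = −65·235 + 76·(436 − 1·235) = 76·436 − 141·235 = 76·436 − 141·(671 − 1·436) = −141·671 + 217·436. So 671·(-141) + 436·217 = 1.
Scaling by 1565 gives the particular solution (m, n) = (-220665, 339605).
Shifting by a multiple of (436, −671) keeps it a solution: m = -220665 + 507·436 = 387, n = 339605 − 507·671 = -592.
Indeed 671·387 + 436·(-592) = 259677 − 258112 = 1565.

m = 387, n = -592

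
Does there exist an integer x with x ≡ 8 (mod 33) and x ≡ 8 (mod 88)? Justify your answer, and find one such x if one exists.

x = 8

Here gcd(33, 88) = 11, and both 8 and 8 leave remainder 8 mod 11, so the system is consistent.
In fact x = 8 itself already satisfies 8 mod 88 = 8.
Verify: 8 = 0·33 + 8 and 8 = 0·88 + 8. ✓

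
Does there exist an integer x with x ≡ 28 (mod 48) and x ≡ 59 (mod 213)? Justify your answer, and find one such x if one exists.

There is no such integer.

Reduce both congruences modulo 3, which divides 48 and 213: they say x ≡ 28 (mod 3) and x ≡ 59 (mod 3).
These are incompatible: 28 − 59 = -31 is not divisible by 3.
So no integer satisfies both congruences.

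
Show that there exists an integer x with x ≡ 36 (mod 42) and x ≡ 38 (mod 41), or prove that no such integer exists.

x = 120

Since 42 and 41 share no common factor, CRT says the pair of congruences has a solution (unique mod 1722).
Any solution of the first congruence is x = 36 + 42t; substituting into the second, 42t ≡ 38 − 36 ≡ 2 (mod 41).
42 ≡ 1 (mod 41), so this reads 1t ≡ 2 (mod 41). So t ≡ 2 (mod 41).
With t = 2: x = 36 + 42·2 = 120.
Check: 120 mod 42 = 36, 120 mod 41 = 38. ✓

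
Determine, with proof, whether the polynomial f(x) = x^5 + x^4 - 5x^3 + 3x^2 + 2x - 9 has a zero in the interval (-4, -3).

f has no root in that interval.

The endpoint values f(-4) = -417 and f(-3) = -15 are both negative. Claim: f(x) < 0 for every x in (-4, -3).
Substitute x = -3 − u, where 0 < u < 1 on the interval. Expanding, f(-3 − u) = -u^5 - 14u^4 - 73u^3 - 168u^2 - 146u - 15.
The nonzero coefficients here are all negative, so for u > 0 every term is negative (or zero), and the constant term -15 is strictly negative.
Therefore f(x) < 0 throughout (-4, -3), and f has no zero there.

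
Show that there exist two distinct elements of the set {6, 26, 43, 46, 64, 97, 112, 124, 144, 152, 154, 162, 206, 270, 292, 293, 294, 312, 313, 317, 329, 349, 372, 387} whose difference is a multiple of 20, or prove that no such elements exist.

6 mod 20 = 6 and 26 mod 20 = 6, so 26 − 6 = 20 = 1·20.

The pair (6, 26) works.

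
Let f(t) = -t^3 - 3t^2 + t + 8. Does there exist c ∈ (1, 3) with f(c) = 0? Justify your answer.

Such a root exists.

f(1) = 5 and f(3) = -43, which have opposite signs.
f is continuous everywhere (it is a polynomial), in particular on [1, 3].
By the Intermediate Value Theorem, f takes the value 0 somewhere in the open interval.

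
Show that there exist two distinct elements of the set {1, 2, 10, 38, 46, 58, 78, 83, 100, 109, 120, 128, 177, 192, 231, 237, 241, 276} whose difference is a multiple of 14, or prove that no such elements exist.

Both 2 and 58 leave remainder 2 on division by 14; their difference 56 = 4·14 is a multiple of 14.

Yes: 2 and 58.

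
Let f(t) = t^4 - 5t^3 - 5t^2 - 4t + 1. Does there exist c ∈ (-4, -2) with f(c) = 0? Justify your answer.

f has no root in that interval.

f(-4) = 513 and f(-2) = 45, both positive, so a sign-change argument is unavailable; we show f keeps this sign on the whole interval.
Substitute t = -2 − u, where 0 < u < 2 on the interval. Expanding, f(-2 − u) = u^4 + 13u^3 + 49u^2 + 76u + 45.
The nonzero coefficients here are all positive, so for u > 0 every term is positive (or zero), and the constant term 45 is strictly positive.
Therefore f(t) > 0 throughout (-4, -2), and f has no zero there.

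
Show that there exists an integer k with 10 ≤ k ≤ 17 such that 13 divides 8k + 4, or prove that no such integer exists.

The values of 8k + 4 for k = 10, 11, …, 17 are 84, 92, 100, 108, 116, 124, 132, 140; reduced mod 13 these are 6, 1, 9, 4, 12, 7, 2, 10.
None is 0, so 13 never divides 8k + 4 on this range.

No, no such integer k in that range exists.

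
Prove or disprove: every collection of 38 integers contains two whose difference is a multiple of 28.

Yes, this is always true.

Each integer lies in one of the 28 residue classes modulo 28.
Placing 38 integers into 28 classes, some class receives at least two — say a and b.
Their difference a − b is then a multiple of 28.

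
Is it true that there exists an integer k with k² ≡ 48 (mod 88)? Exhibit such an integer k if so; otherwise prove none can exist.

k = 20

k = 20 works: 20² = 400, and 400 − 48 = 352 = 4·88.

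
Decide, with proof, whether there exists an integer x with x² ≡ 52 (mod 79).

x = 62 works: 62² = 3844, and 3844 − 52 = 3792 = 48·79.

x = 62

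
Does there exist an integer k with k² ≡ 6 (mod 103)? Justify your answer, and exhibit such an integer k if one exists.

103 is prime, so by Euler's criterion 6 is a square mod 103 iff 6^((103−1)/2) = 6^51 ≡ 1 (mod 103).
Squaring successively (mod 103): 6^2 = 36 ≡ 36; 6^4 ≡ 36² = 1296 ≡ 60; 6^8 ≡ 60² = 3600 ≡ 98; 6^16 ≡ 98² = 9604 ≡ 25; 6^32 ≡ 25² = 625 ≡ 7.
Since 51 = 32 + 16 + 2 + 1, 6^51 ≡ 7 · 25 · 36 · 6; multiplying out mod 103: 7·25 = 175 ≡ 72, then 72·36 = 2592 ≡ 17, then 17·6 = 102 ≡ 102. Thus 6^51 ≡ 102 ≡ −1 (mod 103).
By Euler's criterion 6 is a quadratic non-residue mod 103: no k satisfies k² ≡ 6 (mod 103).

No such integer exists.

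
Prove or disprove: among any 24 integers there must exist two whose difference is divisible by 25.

No; for instance {89, 90, 91, 92, 93, 94, 95, 96, 97, 98, 99, 100, 101, 102, 103, 104, 105, 106, 107, 108, 109, 110, 111, 112} is a counterexample.

Consider the 24 integers 89, 90, …, 112. They lie in distinct residue classes modulo 25, since 24 ≤ 25.
Any two of them differ by at most 23 < 25 and by at least 1, so no difference is a multiple of 25.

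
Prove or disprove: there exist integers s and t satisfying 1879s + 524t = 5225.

Since gcd(1879, 524) = 1, every integer is an integer combination of 1879 and 524.
Dividing repeatedly: 1879 = 3·524 + 307, 524 = 1·307 + 217, 307 = 1·217 + 90, 217 = 2·90 + 37, 90 = 2·37 + 16, 37 = 2·16 + 5, 16 = 3·5 + 1, 5 = 5·1 + 0.
Back-substituting, 1 = 16 − 3·5 = 16 − 3·(37 − 2·16) = −3·37 + 7·16 = −3·37 + 7·(90 − 2·37) = 7·90 − 17·37 = 7·90 − 17·(217 − 2·90) = −17·217 + 41·90 = −17·217 + 41·(307 − 1·217) = 41·307 − 58·217 = 41·307 − 58·(524 − 1·307) = −58·524 + 99·307 = −58·524 + 99·(1879 − 3·524) = 99·1879 − 355·524; that is, 1879·99 + 524·(-355) = 1.
Multiplying through by 5225: s = 99·5225 = 517275, t = (-355)·5225 = -1854875 is a solution.
The general solution is s = 517275 + 524k, t = -1854875 − 1879k; taking k = -987 gives the smaller pair s = 87, t = -302.
Indeed 1879·87 + 524·(-302) = 163473 − 158248 = 5225.

s = 87, t = -302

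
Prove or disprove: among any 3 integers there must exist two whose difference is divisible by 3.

No, the set {3, 4, 5} is a counterexample.

Try 3 consecutive integers, 3, 4, 5. Their remainders mod 3 are 0, 1, 2 — pairwise different, as any 3 ≤ 3 consecutive integers have distinct residues.
No two share a residue, so no pair has difference divisible by 3; the claim fails for this set.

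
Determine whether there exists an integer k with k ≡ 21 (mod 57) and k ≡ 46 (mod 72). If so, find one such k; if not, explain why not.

No, no such integer exists.

Reduce both congruences modulo 3, which divides 57 and 72: they say k ≡ 21 (mod 3) and k ≡ 46 (mod 3).
However 21 ≡ 0 and 46 ≡ 1 (mod 3), and 0 ≠ 1.
Therefore no such k exists.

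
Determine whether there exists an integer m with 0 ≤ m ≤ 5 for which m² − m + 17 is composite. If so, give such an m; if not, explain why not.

No, no such integer m in that range exists.

The values for m = 0, 1, …, 5 are 17, 17, 19, 23, 29, 37, and each of these is prime.
So no value in the range makes the expression composite.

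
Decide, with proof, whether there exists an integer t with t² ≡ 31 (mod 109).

t = 24

Take t = 24. Then 24² = 576 = 5·109 + 31, so 24² ≡ 31 (mod 109).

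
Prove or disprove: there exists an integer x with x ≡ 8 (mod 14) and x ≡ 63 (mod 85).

The moduli 14 and 85 are coprime, so by the Chinese Remainder Theorem a unique solution modulo 1190 exists.
Any solution of the first congruence is x = 8 + 14t; substituting into the second, 14t ≡ 63 − 8 ≡ 55 (mod 85).
Invert 14 mod 85 by the Euclidean algorithm: 85 = 6·14 + 1, 14 = 14·1 + 0; back-substituting, 1 = 85 − 6·14. Hence 14·(-6) ≡ 1, so 14⁻¹ ≡ -6 ≡ 79 (mod 85).
Multiplying by 79: t ≡ 79·55 = 4345 ≡ 10 (mod 85).
With t = 10: x = 8 + 14·10 = 148.
Indeed 148 ≡ 8 (mod 14) and 148 ≡ 63 (mod 85).

x = 148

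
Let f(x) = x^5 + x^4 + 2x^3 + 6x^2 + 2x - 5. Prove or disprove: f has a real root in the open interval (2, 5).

No.

f(2) = 87 and f(5) = 4155, both positive, so a sign-change argument is unavailable; we show f keeps this sign on the whole interval.
Substitute x = 2 + u, where 0 < u < 3 on the interval. Expanding, f(2 + u) = u^5 + 11u^4 + 50u^3 + 122u^2 + 162u + 87.
The nonzero coefficients here are all positive, so for u > 0 every term is positive (or zero), and the constant term 87 is strictly positive.
So f is strictly positive on (2, 5); no root exists in the interval.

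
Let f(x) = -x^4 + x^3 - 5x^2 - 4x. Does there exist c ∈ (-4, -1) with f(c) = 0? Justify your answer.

No such root exists.

The endpoint values f(-4) = -384 and f(-1) = -3 are both negative. Claim: f(x) < 0 for every x in (-4, -1).
Substitute x = -1 − u, where 0 < u < 3 on the interval. Expanding, f(-1 − u) = -u^4 - 5u^3 - 14u^2 - 13u - 3.
All 5 nonzero coefficients of this polynomial in u are negative; hence for u > 0 the value is a sum of negative terms (the constant -3 among them).
Therefore f(x) < 0 throughout (-4, -1), and f has no zero there.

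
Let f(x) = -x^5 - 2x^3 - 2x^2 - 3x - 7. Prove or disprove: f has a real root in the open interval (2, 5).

f has no root in that interval.

The endpoint values f(2) = -69 and f(5) = -3447 are both negative. Claim: f(x) < 0 for every x in (2, 5).
Substitute x = 2 + u, where 0 < u < 3 on the interval. Expanding, f(2 + u) = -u^5 - 10u^4 - 42u^3 - 94u^2 - 115u - 69.
The nonzero coefficients here are all negative, so for u > 0 every term is negative (or zero), and the constant term -69 is strictly negative.
So f is strictly negative on (2, 5); no root exists in the interval.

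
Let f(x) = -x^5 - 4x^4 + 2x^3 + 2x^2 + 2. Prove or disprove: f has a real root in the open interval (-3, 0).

f(-3) = -115 and f(0) = 2, which have opposite signs.
f is continuous everywhere (it is a polynomial), in particular on [-3, 0].
By the Intermediate Value Theorem, f takes the value 0 somewhere in the open interval.

Such a root exists.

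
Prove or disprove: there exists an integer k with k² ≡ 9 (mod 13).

k = 10

Take k = 10. Then 10² = 100 = 7·13 + 9, so 10² ≡ 9 (mod 13).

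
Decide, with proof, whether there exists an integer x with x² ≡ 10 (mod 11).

Computing x² mod 11 for x = 0, 1, …, 5 (enough, by the symmetry x ↦ 11 − x) gives 0, 1, 4, 9, 5, 3.
So the quadratic residues mod 11 are {0, 1, 3, 4, 5, 9}, and 10 is not among them.
Hence no integer x has x² ≡ 10 (mod 11).

No such integer exists.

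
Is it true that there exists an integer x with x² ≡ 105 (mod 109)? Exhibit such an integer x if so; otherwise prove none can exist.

x = 43

Take x = 43. Then 43² = 1849 = 16·109 + 105, so 43² ≡ 105 (mod 109).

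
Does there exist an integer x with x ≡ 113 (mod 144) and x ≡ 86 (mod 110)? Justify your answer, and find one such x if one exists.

Reduce both congruences modulo 2, which divides 144 and 110: they say x ≡ 113 (mod 2) and x ≡ 86 (mod 2).
But 113 mod 2 = 1 while 86 mod 2 = 0, a contradiction.
So no integer satisfies both congruences.

No such integer exists.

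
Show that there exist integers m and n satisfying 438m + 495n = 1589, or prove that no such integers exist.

No such integers exist.

Any value of 438m + 495n is a multiple of gcd(438, 495) = 3.
But 1589 is not a multiple of 3 (it leaves remainder 2).
So the equation is unsolvable over ℤ.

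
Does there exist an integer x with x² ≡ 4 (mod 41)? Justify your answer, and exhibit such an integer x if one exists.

Take x = 39. Then 39² = 1521 = 37·41 + 4, so 39² ≡ 4 (mod 41).

x = 39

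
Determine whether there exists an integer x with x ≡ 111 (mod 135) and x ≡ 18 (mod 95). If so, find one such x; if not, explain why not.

No, no such integer exists.

Reduce both congruences modulo 5, which divides 135 and 95: they say x ≡ 111 (mod 5) and x ≡ 18 (mod 5).
However 111 ≡ 1 and 18 ≡ 3 (mod 5), and 1 ≠ 3.
Hence the system has no solution.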